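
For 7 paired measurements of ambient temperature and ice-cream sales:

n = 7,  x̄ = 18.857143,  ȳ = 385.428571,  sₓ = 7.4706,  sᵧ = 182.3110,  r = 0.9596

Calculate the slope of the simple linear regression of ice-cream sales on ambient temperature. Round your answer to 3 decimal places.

b = r · sᵧ/sₓ = 0.9596 · 182.311/7.4706 = 23.417883

23.418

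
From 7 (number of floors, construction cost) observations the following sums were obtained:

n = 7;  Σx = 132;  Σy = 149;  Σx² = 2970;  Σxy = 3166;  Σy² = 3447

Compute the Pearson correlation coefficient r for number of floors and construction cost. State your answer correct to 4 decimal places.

Sxx = Σx² − (Σx)²/n = 2970 − 2489.142857 = 480.857143
Sxy = Σxy − (Σx)(Σy)/n = 3166 − 2809.714286 = 356.285714
Syy = Σy² − (Σy)²/n = 3447 − 3171.571429 = 275.428571
r = Sxy/√(Sxx·Syy) = 356.285714/√(132441.795918) = 356.285714/363.925536 = 0.979007

0.9790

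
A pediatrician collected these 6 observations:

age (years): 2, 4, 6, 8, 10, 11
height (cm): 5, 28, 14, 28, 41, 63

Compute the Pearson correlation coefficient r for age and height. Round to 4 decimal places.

n = 6, Σx = 41, Σy = 179, Σxy = 1533, Σx² = 341, Σy² = 7439
Sxx = Σx² − (Σx)²/n = 341 − 280.166667 = 60.833333
Sxy = Σxy − (Σx)(Σy)/n = 1533 − 1223.166667 = 309.833333
Syy = Σy² − (Σy)²/n = 7439 − 5340.166667 = 2098.833333
r = Sxy/√(Sxx·Syy) = 309.833333/√(127679.027778) = 309.833333/357.322023 = 0.867098

0.8671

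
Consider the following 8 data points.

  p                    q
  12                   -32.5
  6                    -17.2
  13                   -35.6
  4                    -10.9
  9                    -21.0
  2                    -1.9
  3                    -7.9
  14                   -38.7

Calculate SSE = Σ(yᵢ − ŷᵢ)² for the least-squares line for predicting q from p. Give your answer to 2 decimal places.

n = 8, Σx = 63, Σy = -165.7, Σxy = -1757.9, Σx² = 655, Σy² = 4742.97
Sxx = Σx² − (Σx)²/n = 655 − 496.125 = 158.875
Sxy = Σxy − (Σx)(Σy)/n = -1757.9 − (-1304.8875) = -453.0125
Syy = Σy² − (Σy)²/n = 4742.97 − 3432.06125 = 1310.90875
b = Sxy/Sxx = -453.0125/158.875 = -2.851377
SSE = Syy − b·Sxy = 1310.90875 − (-2.851377)·(-453.0125) = 19.199386

19.20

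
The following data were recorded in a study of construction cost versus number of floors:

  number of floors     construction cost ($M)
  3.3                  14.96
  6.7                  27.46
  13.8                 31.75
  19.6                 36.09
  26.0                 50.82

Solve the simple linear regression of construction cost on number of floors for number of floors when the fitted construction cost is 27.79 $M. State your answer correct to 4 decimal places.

10.6099

n = 5, Σx = 69.4, Σy = 161.08, Σxy = 2700.184, Σx² = 1306.38
Sxx = Σx² − (Σx)²/n = 1306.38 − 963.272 = 343.108
Sxy = Σxy − (Σx)(Σy)/n = 2700.184 − 2235.7904 = 464.3936
b = Sxy/Sxx = 464.3936/343.108 = 1.353491
a = ȳ − b·x̄ = 32.216 − 1.353491·13.88 = 13.429545
Set a + b·x = 27.79: x = (27.79 − 13.429545) / 1.353491 = 10.609938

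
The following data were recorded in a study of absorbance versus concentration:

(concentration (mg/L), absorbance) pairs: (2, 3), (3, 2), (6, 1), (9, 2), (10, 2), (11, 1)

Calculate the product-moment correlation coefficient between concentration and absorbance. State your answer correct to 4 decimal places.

n = 6, Σx = 41, Σy = 11, Σxy = 67, Σx² = 351, Σy² = 23
Sxx = Σx² − (Σx)²/n = 351 − 280.166667 = 70.833333
Sxy = Σxy − (Σx)(Σy)/n = 67 − 75.166667 = -8.166667
Syy = Σy² − (Σy)²/n = 23 − 20.166667 = 2.833333
r = Sxy/√(Sxx·Syy) = -8.166667/√(200.694444) = -8.166667/14.166667 = -0.576471

-0.5765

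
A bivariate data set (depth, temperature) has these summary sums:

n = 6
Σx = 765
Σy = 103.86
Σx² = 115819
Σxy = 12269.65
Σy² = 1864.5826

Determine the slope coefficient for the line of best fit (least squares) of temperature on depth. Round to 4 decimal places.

Sxx = Σx² − (Σx)²/n = 115819 − 97537.5 = 18281.5
Sxy = Σxy − (Σx)(Σy)/n = 12269.65 − 13242.15 = -972.5
b = Sxy/Sxx = -972.5/18281.5 = -0.053196

-0.0532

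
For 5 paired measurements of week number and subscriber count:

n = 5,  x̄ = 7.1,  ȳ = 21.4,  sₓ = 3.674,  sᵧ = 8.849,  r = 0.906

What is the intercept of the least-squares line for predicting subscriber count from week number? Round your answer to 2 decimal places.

5.91

b = r · sᵧ/sₓ = 0.906 · 8.849/3.674 = 2.182143
a = ȳ − b·x̄ = 21.4 − 2.182143·7.1 = 5.906784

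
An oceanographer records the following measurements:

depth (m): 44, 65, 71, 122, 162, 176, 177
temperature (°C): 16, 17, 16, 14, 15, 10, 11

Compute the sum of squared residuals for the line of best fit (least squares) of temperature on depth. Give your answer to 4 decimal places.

12.5249

n = 7, Σx = 817, Σy = 99, Σxy = 10790, Σx² = 114635, Σy² = 1443
Sxx = Σx² − (Σx)²/n = 114635 − 95355.571429 = 19279.428571
Sxy = Σxy − (Σx)(Σy)/n = 10790 − 11554.714286 = -764.714286
Syy = Σy² − (Σy)²/n = 1443 − 1400.142857 = 42.857143
b = Sxy/Sxx = -764.714286/19279.428571 = -0.039665
SSE = Syy − b·Sxy = 42.857143 − (-0.039665)·(-764.714286) = 12.524919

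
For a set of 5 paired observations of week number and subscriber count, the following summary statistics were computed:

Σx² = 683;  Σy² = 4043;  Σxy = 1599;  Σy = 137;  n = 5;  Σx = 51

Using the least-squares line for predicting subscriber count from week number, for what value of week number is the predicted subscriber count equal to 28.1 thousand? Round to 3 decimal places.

Sxx = Σx² − (Σx)²/n = 683 − 520.2 = 162.8
Sxy = Σxy − (Σx)(Σy)/n = 1599 − 1397.4 = 201.6
b = Sxy/Sxx = 201.6/162.8 = 1.238329
a = ȳ − b·x̄ = 27.4 − 1.238329·10.2 = 14.769042
Set a + b·x = 28.1: x = (28.1 − 14.769042) / 1.238329 = 10.765278

10.765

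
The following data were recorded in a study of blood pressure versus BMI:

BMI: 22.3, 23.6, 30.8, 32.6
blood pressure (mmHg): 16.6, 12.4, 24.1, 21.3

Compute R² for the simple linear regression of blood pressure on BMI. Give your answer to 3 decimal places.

0.700

n = 4, Σx = 109.3, Σy = 74.4, Σxy = 2099.48, Σx² = 3065.65, Σy² = 1463.82
Sxx = Σx² − (Σx)²/n = 3065.65 − 2986.6225 = 79.0275
Sxy = Σxy − (Σx)(Σy)/n = 2099.48 − 2032.98 = 66.5
Syy = Σy² − (Σy)²/n = 1463.82 − 1383.84 = 79.98
R² = Sxy²/(Sxx·Syy) = (66.5)²/(79.0275·79.98) = 0.699655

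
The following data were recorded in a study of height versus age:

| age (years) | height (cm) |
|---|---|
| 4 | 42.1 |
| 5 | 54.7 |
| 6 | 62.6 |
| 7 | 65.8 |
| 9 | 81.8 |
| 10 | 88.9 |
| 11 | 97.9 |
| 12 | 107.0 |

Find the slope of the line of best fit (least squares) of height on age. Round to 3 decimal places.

7.630

n = 8, Σx = 64, Σy = 600.8, Σxy = 5264.2, Σx² = 572
Sxx = Σx² − (Σx)²/n = 572 − 512 = 60
Sxy = Σxy − (Σx)(Σy)/n = 5264.2 − 4806.4 = 457.8
b = Sxy/Sxx = 457.8/60 = 7.63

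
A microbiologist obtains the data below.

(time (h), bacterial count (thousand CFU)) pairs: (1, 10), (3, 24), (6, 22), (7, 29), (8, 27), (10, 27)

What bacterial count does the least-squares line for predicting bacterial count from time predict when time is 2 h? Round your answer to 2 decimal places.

n = 6, Σx = 35, Σy = 139, Σxy = 903, Σx² = 259
Sxx = Σx² − (Σx)²/n = 259 − 204.166667 = 54.833333
Sxy = Σxy − (Σx)(Σy)/n = 903 − 810.833333 = 92.166667
b = Sxy/Sxx = 92.166667/54.833333 = 1.680851
a = ȳ − b·x̄ = 23.166667 − 1.680851·5.833333 = 13.361702
ŷ(2) = a + b·2 = 13.361702 + 1.680851·2 = 16.723404

16.72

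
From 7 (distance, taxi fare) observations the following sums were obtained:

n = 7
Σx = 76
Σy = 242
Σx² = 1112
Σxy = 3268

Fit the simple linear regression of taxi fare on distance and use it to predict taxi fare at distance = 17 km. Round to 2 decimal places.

48.29

Sxx = Σx² − (Σx)²/n = 1112 − 825.142857 = 286.857143
Sxy = Σxy − (Σx)(Σy)/n = 3268 − 2627.428571 = 640.571429
b = Sxy/Sxx = 640.571429/286.857143 = 2.233068
a = ȳ − b·x̄ = 34.571429 − 2.233068·10.857143 = 10.326693
ŷ(17) = a + b·17 = 10.326693 + 2.233068·17 = 48.288845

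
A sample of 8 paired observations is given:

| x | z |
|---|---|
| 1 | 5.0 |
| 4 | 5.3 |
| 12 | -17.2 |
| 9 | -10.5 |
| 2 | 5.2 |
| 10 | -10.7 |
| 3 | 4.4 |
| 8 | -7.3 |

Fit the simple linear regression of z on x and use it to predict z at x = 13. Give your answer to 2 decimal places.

n = 8, Σx = 49, Σy = -25.8, Σxy = -416.5, Σx² = 419
Sxx = Σx² − (Σx)²/n = 419 − 300.125 = 118.875
Sxy = Σxy − (Σx)(Σy)/n = -416.5 − (-158.025) = -258.475
b = Sxy/Sxx = -258.475/118.875 = -2.174343
a = ȳ − b·x̄ = -3.225 − (-2.174343)·6.125 = 10.092850
ŷ(13) = a + b·13 = 10.092850 + (-2.174343)·13 = -18.173607

-18.17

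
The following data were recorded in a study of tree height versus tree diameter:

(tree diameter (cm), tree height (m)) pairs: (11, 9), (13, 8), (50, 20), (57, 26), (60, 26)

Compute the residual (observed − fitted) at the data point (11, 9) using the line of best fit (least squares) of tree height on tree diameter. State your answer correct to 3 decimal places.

n = 5, Σx = 191, Σy = 89, Σxy = 4245, Σx² = 9639
Sxx = Σx² − (Σx)²/n = 9639 − 7296.2 = 2342.8
Sxy = Σxy − (Σx)(Σy)/n = 4245 − 3399.8 = 845.2
b = Sxy/Sxx = 845.2/2342.8 = 0.360765
a = ȳ − b·x̄ = 17.8 − 0.360765·38.2 = 4.018781
ŷ(11) = 4.018781 + 0.360765·11 = 7.987195
residual = y − ŷ = 9 − 7.987195 = 1.012805

1.013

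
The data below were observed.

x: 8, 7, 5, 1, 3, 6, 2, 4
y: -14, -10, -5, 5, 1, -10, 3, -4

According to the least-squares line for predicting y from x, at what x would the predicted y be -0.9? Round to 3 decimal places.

3.287

n = 8, Σx = 36, Σy = -34, Σxy = -269, Σx² = 204
Sxx = Σx² − (Σx)²/n = 204 − 162 = 42
Sxy = Σxy − (Σx)(Σy)/n = -269 − (-153) = -116
b = Sxy/Sxx = -116/42 = -2.761905
a = ȳ − b·x̄ = -4.25 − (-2.761905)·4.5 = 8.178571
Set a + b·x = -0.9: x = (-0.9 − 8.178571) / (-2.761905) = 3.287069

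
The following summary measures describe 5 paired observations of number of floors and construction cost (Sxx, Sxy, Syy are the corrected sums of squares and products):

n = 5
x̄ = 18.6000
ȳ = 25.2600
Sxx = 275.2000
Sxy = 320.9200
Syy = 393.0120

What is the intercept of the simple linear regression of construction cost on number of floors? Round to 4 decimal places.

b = Sxy/Sxx = 320.92/275.2 = 1.166134
a = ȳ − b·x̄ = 25.26 − 1.166134·18.6 = 3.569913

3.5699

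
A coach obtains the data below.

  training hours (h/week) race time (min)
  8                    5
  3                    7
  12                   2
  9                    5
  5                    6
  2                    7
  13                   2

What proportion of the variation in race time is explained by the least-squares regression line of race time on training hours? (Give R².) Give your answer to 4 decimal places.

0.9379

n = 7, Σx = 52, Σy = 34, Σxy = 200, Σx² = 496, Σy² = 192
Sxx = Σx² − (Σx)²/n = 496 − 386.285714 = 109.714286
Sxy = Σxy − (Σx)(Σy)/n = 200 − 252.571429 = -52.571429
Syy = Σy² − (Σy)²/n = 192 − 165.142857 = 26.857143
R² = Sxy²/(Sxx·Syy) = (-52.571429)²/(109.714286·26.857143) = 0.937943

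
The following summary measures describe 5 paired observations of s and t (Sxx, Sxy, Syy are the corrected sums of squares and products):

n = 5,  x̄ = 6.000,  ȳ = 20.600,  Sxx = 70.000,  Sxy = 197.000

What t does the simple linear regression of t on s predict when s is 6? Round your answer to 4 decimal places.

20.6000

b = Sxy/Sxx = 197/70 = 2.814286
a = ȳ − b·x̄ = 20.6 − 2.814286·6 = 3.714286
ŷ(6) = a + b·6 = 3.714286 + 2.814286·6 = 20.6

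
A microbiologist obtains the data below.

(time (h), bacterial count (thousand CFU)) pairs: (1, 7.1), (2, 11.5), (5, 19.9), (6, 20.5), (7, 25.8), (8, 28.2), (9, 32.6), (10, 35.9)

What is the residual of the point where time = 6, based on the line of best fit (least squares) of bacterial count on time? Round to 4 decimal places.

-2.1875

n = 8, Σx = 48, Σy = 181.5, Σxy = 1311.2, Σx² = 360
Sxx = Σx² − (Σx)²/n = 360 − 288 = 72
Sxy = Σxy − (Σx)(Σy)/n = 1311.2 − 1089 = 222.2
b = Sxy/Sxx = 222.2/72 = 3.086111
a = ȳ − b·x̄ = 22.6875 − 3.086111·6 = 4.170833
ŷ(6) = 4.170833 + 3.086111·6 = 22.6875
residual = y − ŷ = 20.5 − 22.6875 = -2.1875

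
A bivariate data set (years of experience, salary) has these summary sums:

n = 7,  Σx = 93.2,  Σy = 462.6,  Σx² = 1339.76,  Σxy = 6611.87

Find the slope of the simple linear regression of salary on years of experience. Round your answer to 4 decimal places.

Sxx = Σx² − (Σx)²/n = 1339.76 − 1240.891429 = 98.868571
Sxy = Σxy − (Σx)(Σy)/n = 6611.87 − 6159.188571 = 452.681429
b = Sxy/Sxx = 452.681429/98.868571 = 4.578618

4.5786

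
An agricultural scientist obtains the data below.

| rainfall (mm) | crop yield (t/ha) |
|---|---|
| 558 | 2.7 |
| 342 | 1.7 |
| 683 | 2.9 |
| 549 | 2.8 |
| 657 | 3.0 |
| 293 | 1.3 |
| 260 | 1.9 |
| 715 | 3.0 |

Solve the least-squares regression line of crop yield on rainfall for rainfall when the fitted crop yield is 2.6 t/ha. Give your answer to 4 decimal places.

n = 8, Σx = 4057, Σy = 19.3, Σxy = 10596.8, Σx² = 2292541
Sxx = Σx² − (Σx)²/n = 2292541 − 2057406.125 = 235134.875
Sxy = Σxy − (Σx)(Σy)/n = 10596.8 − 9787.5125 = 809.2875
b = Sxy/Sxx = 809.2875/235134.875 = 0.003442
a = ȳ − b·x̄ = 2.4125 − 0.003442·507.125 = 0.667077
Set a + b·x = 2.6: x = (2.6 − 0.667077) / 0.003442 = 561.602289

561.6023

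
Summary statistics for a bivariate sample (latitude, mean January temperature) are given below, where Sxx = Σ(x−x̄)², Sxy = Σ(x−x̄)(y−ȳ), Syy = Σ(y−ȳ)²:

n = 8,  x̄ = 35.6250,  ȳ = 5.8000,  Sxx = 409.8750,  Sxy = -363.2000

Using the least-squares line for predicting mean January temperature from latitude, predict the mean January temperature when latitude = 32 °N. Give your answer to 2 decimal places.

9.01

b = Sxy/Sxx = -363.2/409.875 = -0.886124
a = ȳ − b·x̄ = 5.8 − (-0.886124)·35.625 = 37.368161
ŷ(32) = a + b·32 = 37.368161 + (-0.886124)·32 = 9.012199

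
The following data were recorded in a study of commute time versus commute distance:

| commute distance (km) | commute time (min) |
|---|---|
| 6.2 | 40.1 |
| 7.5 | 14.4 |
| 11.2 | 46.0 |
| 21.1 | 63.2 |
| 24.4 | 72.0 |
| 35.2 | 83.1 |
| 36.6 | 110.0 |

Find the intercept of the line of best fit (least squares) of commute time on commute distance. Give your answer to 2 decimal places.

14.19

n = 7, Σx = 142.2, Σy = 428.8, Σxy = 10913.26, Σx² = 3839.3
Sxx = Σx² − (Σx)²/n = 3839.3 − 2888.691429 = 950.608571
Sxy = Σxy − (Σx)(Σy)/n = 10913.26 − 8710.765714 = 2202.494286
b = Sxy/Sxx = 2202.494286/950.608571 = 2.316931
a = ȳ − b·x̄ = 61.257143 − 2.316931·20.314286 = 14.190348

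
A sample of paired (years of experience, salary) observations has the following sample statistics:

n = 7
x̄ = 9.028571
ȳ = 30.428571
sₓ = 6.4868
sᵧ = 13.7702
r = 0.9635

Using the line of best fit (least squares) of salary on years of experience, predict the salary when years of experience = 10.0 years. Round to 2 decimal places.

32.42

b = r · sᵧ/sₓ = 0.9635 · 13.7702/6.4868 = 2.045321
a = ȳ − b·x̄ = 30.428571 − 2.045321·9.028571 = 11.962246
ŷ(10.0) = a + b·10.0 = 11.962246 + 2.045321·10 = 32.415455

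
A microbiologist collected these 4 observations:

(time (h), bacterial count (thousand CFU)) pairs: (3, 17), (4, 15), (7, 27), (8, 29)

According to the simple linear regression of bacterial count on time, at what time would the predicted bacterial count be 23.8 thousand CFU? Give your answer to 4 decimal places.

6.1375

n = 4, Σx = 22, Σy = 88, Σxy = 532, Σx² = 138
Sxx = Σx² − (Σx)²/n = 138 − 121 = 17
Sxy = Σxy − (Σx)(Σy)/n = 532 − 484 = 48
b = Sxy/Sxx = 48/17 = 2.823529
a = ȳ − b·x̄ = 22 − 2.823529·5.5 = 6.470588
Set a + b·x = 23.8: x = (23.8 − 6.470588) / 2.823529 = 6.1375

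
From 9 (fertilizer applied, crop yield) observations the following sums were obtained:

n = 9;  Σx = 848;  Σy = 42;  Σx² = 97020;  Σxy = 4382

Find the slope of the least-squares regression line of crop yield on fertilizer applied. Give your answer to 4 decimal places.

Sxx = Σx² − (Σx)²/n = 97020 − 79900.444444 = 17119.555556
Sxy = Σxy − (Σx)(Σy)/n = 4382 − 3957.333333 = 424.666667
b = Sxy/Sxx = 424.666667/17119.555556 = 0.024806

0.0248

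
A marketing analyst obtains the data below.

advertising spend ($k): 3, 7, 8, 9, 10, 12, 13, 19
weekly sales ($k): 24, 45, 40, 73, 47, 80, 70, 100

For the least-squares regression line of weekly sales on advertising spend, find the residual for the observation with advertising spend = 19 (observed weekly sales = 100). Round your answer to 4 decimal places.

n = 8, Σx = 81, Σy = 479, Σxy = 5604, Σx² = 977
Sxx = Σx² − (Σx)²/n = 977 − 820.125 = 156.875
Sxy = Σxy − (Σx)(Σy)/n = 5604 − 4849.875 = 754.125
b = Sxy/Sxx = 754.125/156.875 = 4.807171
a = ȳ − b·x̄ = 59.875 − 4.807171·10.125 = 11.202390
ŷ(19) = 11.202390 + 4.807171·19 = 102.538645
residual = y − ŷ = 100 − 102.538645 = -2.538645

-2.5386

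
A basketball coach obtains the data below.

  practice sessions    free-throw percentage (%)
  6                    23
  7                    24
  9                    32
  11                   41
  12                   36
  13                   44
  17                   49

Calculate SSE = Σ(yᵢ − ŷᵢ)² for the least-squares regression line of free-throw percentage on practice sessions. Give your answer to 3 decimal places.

48.925

n = 7, Σx = 75, Σy = 249, Σxy = 2882, Σx² = 889, Σy² = 9443
Sxx = Σx² − (Σx)²/n = 889 − 803.571429 = 85.428571
Sxy = Σxy − (Σx)(Σy)/n = 2882 − 2667.857143 = 214.142857
Syy = Σy² − (Σy)²/n = 9443 − 8857.285714 = 585.714286
b = Sxy/Sxx = 214.142857/85.428571 = 2.506689
SSE = Syy − b·Sxy = 585.714286 − 2.506689·214.142857 = 48.924749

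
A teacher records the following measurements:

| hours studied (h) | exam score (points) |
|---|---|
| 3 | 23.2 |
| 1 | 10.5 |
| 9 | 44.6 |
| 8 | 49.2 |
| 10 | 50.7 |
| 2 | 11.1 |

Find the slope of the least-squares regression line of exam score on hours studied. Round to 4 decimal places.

4.6858

n = 6, Σx = 33, Σy = 189.3, Σxy = 1404.3, Σx² = 259
Sxx = Σx² − (Σx)²/n = 259 − 181.5 = 77.5
Sxy = Σxy − (Σx)(Σy)/n = 1404.3 − 1041.15 = 363.15
b = Sxy/Sxx = 363.15/77.5 = 4.685806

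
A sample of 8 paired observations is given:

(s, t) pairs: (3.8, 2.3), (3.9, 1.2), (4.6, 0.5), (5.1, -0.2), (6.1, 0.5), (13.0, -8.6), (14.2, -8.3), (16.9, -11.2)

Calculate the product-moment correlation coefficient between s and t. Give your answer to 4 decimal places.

n = 8, Σx = 67.6, Σy = -23.8, Σxy = -401.19, Σx² = 770.28, Σy² = 275.56
Sxx = Σx² − (Σx)²/n = 770.28 − 571.22 = 199.06
Sxy = Σxy − (Σx)(Σy)/n = -401.19 − (-201.11) = -200.08
Syy = Σy² − (Σy)²/n = 275.56 − 70.805 = 204.755
r = Sxy/√(Sxx·Syy) = -200.08/√(40758.5303) = -200.08/201.887420 = -0.991047

-0.9910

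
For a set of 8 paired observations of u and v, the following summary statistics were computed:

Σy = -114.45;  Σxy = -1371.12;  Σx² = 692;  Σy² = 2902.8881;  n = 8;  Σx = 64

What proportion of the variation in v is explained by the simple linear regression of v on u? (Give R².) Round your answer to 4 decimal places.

0.9109

Sxx = Σx² − (Σx)²/n = 692 − 512 = 180
Sxy = Σxy − (Σx)(Σy)/n = -1371.12 − (-915.6) = -455.52
Syy = Σy² − (Σy)²/n = 2902.8881 − 1637.350312 = 1265.537787
R² = Sxy²/(Sxx·Syy) = (-455.52)²/(180·1265.537787) = 0.910893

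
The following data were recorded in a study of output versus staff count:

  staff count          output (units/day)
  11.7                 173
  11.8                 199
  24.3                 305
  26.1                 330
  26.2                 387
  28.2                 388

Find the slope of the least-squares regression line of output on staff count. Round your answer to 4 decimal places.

n = 6, Σx = 128.3, Σy = 1782, Σxy = 41477.8, Σx² = 3029.51
Sxx = Σx² − (Σx)²/n = 3029.51 − 2743.481667 = 286.028333
Sxy = Σxy − (Σx)(Σy)/n = 41477.8 − 38105.1 = 3372.7
b = Sxy/Sxx = 3372.7/286.028333 = 11.791489

11.7915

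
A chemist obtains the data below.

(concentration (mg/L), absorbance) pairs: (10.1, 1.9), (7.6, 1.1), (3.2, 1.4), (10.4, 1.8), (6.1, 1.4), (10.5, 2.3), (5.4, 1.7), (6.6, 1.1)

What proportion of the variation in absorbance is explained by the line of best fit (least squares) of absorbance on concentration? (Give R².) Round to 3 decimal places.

n = 8, Σx = 59.9, Σy = 12.7, Σxy = 99.88, Σx² = 498.35, Σy² = 21.37
Sxx = Σx² − (Σx)²/n = 498.35 − 448.50125 = 49.84875
Sxy = Σxy − (Σx)(Σy)/n = 99.88 − 95.09125 = 4.78875
Syy = Σy² − (Σy)²/n = 21.37 − 20.16125 = 1.20875
R² = Sxy²/(Sxx·Syy) = (4.78875)²/(49.84875·1.20875) = 0.380587

0.381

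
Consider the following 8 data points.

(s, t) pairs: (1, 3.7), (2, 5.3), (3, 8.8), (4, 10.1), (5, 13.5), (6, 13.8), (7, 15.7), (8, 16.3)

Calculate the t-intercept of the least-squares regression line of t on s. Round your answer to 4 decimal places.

n = 8, Σx = 36, Σy = 87.2, Σxy = 471.7, Σx² = 204
Sxx = Σx² − (Σx)²/n = 204 − 162 = 42
Sxy = Σxy − (Σx)(Σy)/n = 471.7 − 392.4 = 79.3
b = Sxy/Sxx = 79.3/42 = 1.888095
a = ȳ − b·x̄ = 10.9 − 1.888095·4.5 = 2.403571

2.4036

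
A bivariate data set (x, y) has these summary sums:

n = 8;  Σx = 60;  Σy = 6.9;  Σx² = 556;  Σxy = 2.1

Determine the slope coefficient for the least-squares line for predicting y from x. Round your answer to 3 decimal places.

Sxx = Σx² − (Σx)²/n = 556 − 450 = 106
Sxy = Σxy − (Σx)(Σy)/n = 2.1 − 51.75 = -49.65
b = Sxy/Sxx = -49.65/106 = -0.468396

-0.468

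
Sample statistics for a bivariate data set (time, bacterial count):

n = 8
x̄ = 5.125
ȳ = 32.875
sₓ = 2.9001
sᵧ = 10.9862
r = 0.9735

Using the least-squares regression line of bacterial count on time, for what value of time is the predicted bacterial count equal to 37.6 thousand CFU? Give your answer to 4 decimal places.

6.4062

b = r · sᵧ/sₓ = 0.9735 · 10.9862/2.9001 = 3.687827
a = ȳ − b·x̄ = 32.875 − 3.687827·5.125 = 13.974889
Set a + b·x = 37.6: x = (37.6 − 13.974889) / 3.687827 = 6.406242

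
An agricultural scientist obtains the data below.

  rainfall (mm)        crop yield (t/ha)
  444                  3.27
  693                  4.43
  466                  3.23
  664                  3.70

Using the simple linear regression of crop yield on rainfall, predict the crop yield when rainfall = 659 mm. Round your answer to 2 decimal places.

4.01

n = 4, Σx = 2267, Σy = 14.63, Σxy = 8483.85, Σx² = 1335437
Sxx = Σx² − (Σx)²/n = 1335437 − 1284822.25 = 50614.75
Sxy = Σxy − (Σx)(Σy)/n = 8483.85 − 8291.5525 = 192.2975
b = Sxy/Sxx = 192.2975/50614.75 = 0.003799
a = ȳ − b·x̄ = 3.6575 − 0.003799·566.75 = 1.504282
ŷ(659) = a + b·659 = 1.504282 + 0.003799·659 = 4.007980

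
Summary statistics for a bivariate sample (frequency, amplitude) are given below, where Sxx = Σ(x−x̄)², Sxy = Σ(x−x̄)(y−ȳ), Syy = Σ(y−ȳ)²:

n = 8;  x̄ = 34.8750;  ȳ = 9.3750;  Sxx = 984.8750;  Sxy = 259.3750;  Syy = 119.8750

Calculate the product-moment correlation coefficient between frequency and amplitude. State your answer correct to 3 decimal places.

0.755

r = Sxy/√(Sxx·Syy) = 259.375/√(118061.890625) = 259.375/343.601354 = 0.754872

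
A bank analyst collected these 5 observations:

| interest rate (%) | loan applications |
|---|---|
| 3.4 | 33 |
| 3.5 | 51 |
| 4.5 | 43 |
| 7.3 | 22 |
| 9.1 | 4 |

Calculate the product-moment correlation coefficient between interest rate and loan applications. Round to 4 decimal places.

n = 5, Σx = 27.8, Σy = 153, Σxy = 681.2, Σx² = 180.16, Σy² = 6039
Sxx = Σx² − (Σx)²/n = 180.16 − 154.568 = 25.592
Sxy = Σxy − (Σx)(Σy)/n = 681.2 − 850.68 = -169.48
Syy = Σy² − (Σy)²/n = 6039 − 4681.8 = 1357.2
r = Sxy/√(Sxx·Syy) = -169.48/√(34733.4624) = -169.48/186.369156 = -0.909378

-0.9094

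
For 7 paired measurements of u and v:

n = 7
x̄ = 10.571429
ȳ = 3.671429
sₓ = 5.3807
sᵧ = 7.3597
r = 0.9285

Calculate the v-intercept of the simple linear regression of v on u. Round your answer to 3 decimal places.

-9.754

b = r · sᵧ/sₓ = 0.9285 · 7.3597/5.3807 = 1.269999
a = ȳ − b·x̄ = 3.671429 − 1.269999·10.571429 = -9.754271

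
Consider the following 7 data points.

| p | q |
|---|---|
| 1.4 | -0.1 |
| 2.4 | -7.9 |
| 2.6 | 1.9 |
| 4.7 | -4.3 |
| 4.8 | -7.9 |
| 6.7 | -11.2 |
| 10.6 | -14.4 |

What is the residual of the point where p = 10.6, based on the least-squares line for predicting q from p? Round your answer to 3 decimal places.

n = 7, Σx = 33.2, Σy = -43.9, Σxy = -299.97, Σx² = 216.86
Sxx = Σx² − (Σx)²/n = 216.86 − 157.462857 = 59.397143
Sxy = Σxy − (Σx)(Σy)/n = -299.97 − (-208.211429) = -91.758571
b = Sxy/Sxx = -91.758571/59.397143 = -1.544831
a = ȳ − b·x̄ = -6.271429 − (-1.544831)·4.742857 = 1.055486
ŷ(10.6) = 1.055486 + (-1.544831)·10.6 = -15.319727
residual = y − ŷ = -14.4 − (-15.319727) = 0.919727

0.920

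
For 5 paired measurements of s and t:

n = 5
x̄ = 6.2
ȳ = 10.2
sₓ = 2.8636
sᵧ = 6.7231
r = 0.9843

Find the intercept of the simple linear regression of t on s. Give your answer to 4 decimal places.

-4.1277

b = r · sᵧ/sₓ = 0.9843 · 6.7231/2.8636 = 2.310919
a = ȳ − b·x̄ = 10.2 − 2.310919·6.2 = -4.127697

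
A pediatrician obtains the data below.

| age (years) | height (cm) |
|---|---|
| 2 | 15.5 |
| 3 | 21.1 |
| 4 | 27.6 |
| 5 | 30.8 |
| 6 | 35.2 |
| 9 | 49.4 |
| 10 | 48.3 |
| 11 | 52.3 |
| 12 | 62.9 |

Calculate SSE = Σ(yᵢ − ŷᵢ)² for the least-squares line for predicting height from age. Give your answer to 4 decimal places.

42.7180

n = 9, Σx = 62, Σy = 343.1, Σxy = 2827.6, Σx² = 536, Σy² = 15099.85
Sxx = Σx² − (Σx)²/n = 536 − 427.111111 = 108.888889
Sxy = Σxy − (Σx)(Σy)/n = 2827.6 − 2363.577778 = 464.022222
Syy = Σy² − (Σy)²/n = 15099.85 − 13079.734444 = 2020.115556
b = Sxy/Sxx = 464.022222/108.888889 = 4.261429
SSE = Syy − b·Sxy = 2020.115556 − 4.261429·464.022222 = 42.718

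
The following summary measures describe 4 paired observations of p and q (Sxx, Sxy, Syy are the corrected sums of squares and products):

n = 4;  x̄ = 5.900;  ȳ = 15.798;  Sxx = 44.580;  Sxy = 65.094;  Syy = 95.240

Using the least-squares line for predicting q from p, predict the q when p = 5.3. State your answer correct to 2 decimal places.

14.92

b = Sxy/Sxx = 65.094/44.58 = 1.460162
a = ȳ − b·x̄ = 15.798 − 1.460162·5.9 = 7.183047
ŷ(5.3) = a + b·5.3 = 7.183047 + 1.460162·5.3 = 14.921903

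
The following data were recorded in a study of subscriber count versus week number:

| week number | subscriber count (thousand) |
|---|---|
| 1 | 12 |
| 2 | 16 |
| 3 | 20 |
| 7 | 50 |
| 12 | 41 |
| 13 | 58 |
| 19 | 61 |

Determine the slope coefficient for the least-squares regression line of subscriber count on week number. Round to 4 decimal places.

2.7785

n = 7, Σx = 57, Σy = 258, Σxy = 2859, Σx² = 737
Sxx = Σx² − (Σx)²/n = 737 − 464.142857 = 272.857143
Sxy = Σxy − (Σx)(Σy)/n = 2859 − 2100.857143 = 758.142857
b = Sxy/Sxx = 758.142857/272.857143 = 2.778534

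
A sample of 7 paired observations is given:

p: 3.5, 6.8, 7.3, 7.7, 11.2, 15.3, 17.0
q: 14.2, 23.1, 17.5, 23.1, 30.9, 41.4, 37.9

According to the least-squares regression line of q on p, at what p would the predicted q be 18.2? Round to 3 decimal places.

5.503

n = 7, Σx = 68.8, Σy = 188.1, Σxy = 2136.2, Σx² = 819.6
Sxx = Σx² − (Σx)²/n = 819.6 − 676.205714 = 143.394286
Sxy = Σxy − (Σx)(Σy)/n = 2136.2 − 1848.754286 = 287.445714
b = Sxy/Sxx = 287.445714/143.394286 = 2.004583
a = ȳ − b·x̄ = 26.871429 − 2.004583·9.828571 = 7.169244
Set a + b·x = 18.2: x = (18.2 − 7.169244) / 2.004583 = 5.502769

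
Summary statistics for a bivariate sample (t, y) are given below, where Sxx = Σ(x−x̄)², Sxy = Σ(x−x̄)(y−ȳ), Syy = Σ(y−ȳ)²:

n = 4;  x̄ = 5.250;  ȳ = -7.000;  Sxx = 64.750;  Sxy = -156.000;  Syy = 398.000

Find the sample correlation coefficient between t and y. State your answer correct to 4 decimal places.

-0.9718

r = Sxy/√(Sxx·Syy) = -156/√(25770.5) = -156/160.531928 = -0.971769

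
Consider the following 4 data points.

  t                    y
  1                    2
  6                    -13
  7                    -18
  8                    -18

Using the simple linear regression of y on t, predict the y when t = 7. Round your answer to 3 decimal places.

n = 4, Σx = 22, Σy = -47, Σxy = -346, Σx² = 150
Sxx = Σx² − (Σx)²/n = 150 − 121 = 29
Sxy = Σxy − (Σx)(Σy)/n = -346 − (-258.5) = -87.5
b = Sxy/Sxx = -87.5/29 = -3.017241
a = ȳ − b·x̄ = -11.75 − (-3.017241)·5.5 = 4.844828
ŷ(7) = a + b·7 = 4.844828 + (-3.017241)·7 = -16.275862

-16.276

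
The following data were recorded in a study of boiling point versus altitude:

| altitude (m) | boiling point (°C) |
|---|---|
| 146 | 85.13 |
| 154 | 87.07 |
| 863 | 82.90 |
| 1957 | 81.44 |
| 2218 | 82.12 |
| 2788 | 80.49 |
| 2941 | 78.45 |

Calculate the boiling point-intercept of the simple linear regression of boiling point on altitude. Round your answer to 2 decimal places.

n = 7, Σx = 11067, Σy = 577.6, Σxy = 894028.27, Σx² = 25961599
Sxx = Σx² − (Σx)²/n = 25961599 − 17496927 = 8464672
Sxy = Σxy − (Σx)(Σy)/n = 894028.27 − 913185.6 = -19157.33
b = Sxy/Sxx = -19157.33/8464672 = -0.002263
a = ȳ − b·x̄ = 82.514286 − (-0.002263)·1581 = 86.092421

86.09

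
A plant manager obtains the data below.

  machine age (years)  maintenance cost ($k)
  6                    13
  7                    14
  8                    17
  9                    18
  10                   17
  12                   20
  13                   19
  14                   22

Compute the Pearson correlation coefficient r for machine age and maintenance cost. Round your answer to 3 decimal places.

n = 8, Σx = 79, Σy = 140, Σxy = 1439, Σx² = 839, Σy² = 2512
Sxx = Σx² − (Σx)²/n = 839 − 780.125 = 58.875
Sxy = Σxy − (Σx)(Σy)/n = 1439 − 1382.5 = 56.5
Syy = Σy² − (Σy)²/n = 2512 − 2450 = 62
r = Sxy/√(Sxx·Syy) = 56.5/√(3650.25) = 56.5/60.417299 = 0.935163

0.935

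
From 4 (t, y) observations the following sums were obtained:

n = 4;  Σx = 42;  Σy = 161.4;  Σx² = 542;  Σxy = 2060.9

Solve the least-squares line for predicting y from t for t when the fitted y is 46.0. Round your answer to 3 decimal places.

12.058

Sxx = Σx² − (Σx)²/n = 542 − 441 = 101
Sxy = Σxy − (Σx)(Σy)/n = 2060.9 − 1694.7 = 366.2
b = Sxy/Sxx = 366.2/101 = 3.625743
a = ȳ − b·x̄ = 40.35 − 3.625743·10.5 = 2.279703
Set a + b·x = 46.0: x = (46.0 − 2.279703) / 3.625743 = 12.058301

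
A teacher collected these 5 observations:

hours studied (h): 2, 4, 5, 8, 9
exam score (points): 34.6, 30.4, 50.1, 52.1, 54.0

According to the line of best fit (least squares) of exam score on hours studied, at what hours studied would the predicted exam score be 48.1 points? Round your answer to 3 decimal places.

n = 5, Σx = 28, Σy = 221.2, Σxy = 1344.1, Σx² = 190
Sxx = Σx² − (Σx)²/n = 190 − 156.8 = 33.2
Sxy = Σxy − (Σx)(Σy)/n = 1344.1 − 1238.72 = 105.38
b = Sxy/Sxx = 105.38/33.2 = 3.174096
a = ȳ − b·x̄ = 44.24 − 3.174096·5.6 = 26.465060
Set a + b·x = 48.1: x = (48.1 − 26.465060) / 3.174096 = 6.816094

6.816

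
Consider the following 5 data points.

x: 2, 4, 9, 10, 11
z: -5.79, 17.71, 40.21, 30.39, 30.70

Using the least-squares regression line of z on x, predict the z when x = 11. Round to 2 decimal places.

37.62

n = 5, Σx = 36, Σy = 113.22, Σxy = 1062.75, Σx² = 322
Sxx = Σx² − (Σx)²/n = 322 − 259.2 = 62.8
Sxy = Σxy − (Σx)(Σy)/n = 1062.75 − 815.184 = 247.566
b = Sxy/Sxx = 247.566/62.8 = 3.942134
a = ȳ − b·x̄ = 22.644 − 3.942134·7.2 = -5.739363
ŷ(11) = a + b·11 = -5.739363 + 3.942134·11 = 37.624108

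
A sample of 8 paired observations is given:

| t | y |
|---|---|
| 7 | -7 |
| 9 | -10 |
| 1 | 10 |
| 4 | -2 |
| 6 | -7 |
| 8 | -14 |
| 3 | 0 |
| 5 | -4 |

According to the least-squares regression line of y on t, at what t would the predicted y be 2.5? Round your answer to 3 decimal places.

2.750

n = 8, Σx = 43, Σy = -34, Σxy = -311, Σx² = 281
Sxx = Σx² − (Σx)²/n = 281 − 231.125 = 49.875
Sxy = Σxy − (Σx)(Σy)/n = -311 − (-182.75) = -128.25
b = Sxy/Sxx = -128.25/49.875 = -2.571429
a = ȳ − b·x̄ = -4.25 − (-2.571429)·5.375 = 9.571429
Set a + b·x = 2.5: x = (2.5 − 9.571429) / (-2.571429) = 2.75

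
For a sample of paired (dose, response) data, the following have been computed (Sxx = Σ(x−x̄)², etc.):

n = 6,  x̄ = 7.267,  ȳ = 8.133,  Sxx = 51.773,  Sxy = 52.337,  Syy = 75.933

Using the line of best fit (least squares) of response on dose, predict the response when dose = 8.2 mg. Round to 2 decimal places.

b = Sxy/Sxx = 52.337/51.773 = 1.010894
a = ȳ − b·x̄ = 8.133 − 1.010894·7.267 = 0.786835
ŷ(8.2) = a + b·8.2 = 0.786835 + 1.010894·8.2 = 9.076164

9.08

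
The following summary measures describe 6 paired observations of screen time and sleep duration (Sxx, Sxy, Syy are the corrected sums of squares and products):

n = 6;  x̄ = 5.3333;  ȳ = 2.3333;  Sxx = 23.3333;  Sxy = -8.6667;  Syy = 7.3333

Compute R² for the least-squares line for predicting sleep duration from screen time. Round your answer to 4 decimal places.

R² = Sxy²/(Sxx·Syy) = (-8.6667)²/(23.3333·7.3333) = 0.438967

0.4390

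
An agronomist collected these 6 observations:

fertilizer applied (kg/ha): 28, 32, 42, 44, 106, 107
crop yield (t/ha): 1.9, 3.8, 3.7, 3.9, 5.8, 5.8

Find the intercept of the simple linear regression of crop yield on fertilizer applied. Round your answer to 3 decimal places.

n = 6, Σx = 359, Σy = 24.9, Σxy = 1737.2, Σx² = 28193
Sxx = Σx² − (Σx)²/n = 28193 − 21480.166667 = 6712.833333
Sxy = Σxy − (Σx)(Σy)/n = 1737.2 − 1489.85 = 247.35
b = Sxy/Sxx = 247.35/6712.833333 = 0.036847
a = ȳ − b·x̄ = 4.15 − 0.036847·59.833333 = 1.945301

1.945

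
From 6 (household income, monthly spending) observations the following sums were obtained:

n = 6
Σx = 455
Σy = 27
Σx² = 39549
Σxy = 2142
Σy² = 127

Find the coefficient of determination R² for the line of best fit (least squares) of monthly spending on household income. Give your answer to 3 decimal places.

Sxx = Σx² − (Σx)²/n = 39549 − 34504.166667 = 5044.833333
Sxy = Σxy − (Σx)(Σy)/n = 2142 − 2047.5 = 94.5
Syy = Σy² − (Σy)²/n = 127 − 121.5 = 5.5
R² = Sxy²/(Sxx·Syy) = (94.5)²/(5044.833333·5.5) = 0.321850

0.322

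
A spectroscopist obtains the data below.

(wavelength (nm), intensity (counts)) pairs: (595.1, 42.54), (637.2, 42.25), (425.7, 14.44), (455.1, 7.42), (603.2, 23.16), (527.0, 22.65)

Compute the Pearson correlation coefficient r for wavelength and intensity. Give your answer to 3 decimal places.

0.851

n = 6, Σx = 3243.3, Σy = 152.46, Σxy = 87667.866, Σx² = 1790083.59, Σy² = 4907.6922
Sxx = Σx² − (Σx)²/n = 1790083.59 − 1753165.815 = 36917.775
Sxy = Σxy − (Σx)(Σy)/n = 87667.866 − 82412.253 = 5255.613
Syy = Σy² − (Σy)²/n = 4907.6922 − 3874.0086 = 1033.6836
r = Sxy/√(Sxx·Syy) = 5255.613/√(38161298.56599) = 5255.613/6177.483190 = 0.850769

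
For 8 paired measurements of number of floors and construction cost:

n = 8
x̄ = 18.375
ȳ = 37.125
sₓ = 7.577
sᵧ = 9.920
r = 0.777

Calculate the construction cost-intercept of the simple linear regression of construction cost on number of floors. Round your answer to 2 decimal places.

18.43

b = r · sᵧ/sₓ = 0.777 · 9.92/7.577 = 1.017268
a = ȳ − b·x̄ = 37.125 − 1.017268·18.375 = 18.432700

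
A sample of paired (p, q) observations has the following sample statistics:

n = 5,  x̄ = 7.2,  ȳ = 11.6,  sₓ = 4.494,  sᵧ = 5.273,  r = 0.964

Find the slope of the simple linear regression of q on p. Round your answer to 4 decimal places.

b = r · sᵧ/sₓ = 0.964 · 5.273/4.494 = 1.131102

1.1311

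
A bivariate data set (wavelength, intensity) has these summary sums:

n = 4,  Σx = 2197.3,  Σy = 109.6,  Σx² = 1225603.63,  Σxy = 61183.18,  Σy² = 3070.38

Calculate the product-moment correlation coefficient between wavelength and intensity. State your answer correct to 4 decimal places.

0.8738

Sxx = Σx² − (Σx)²/n = 1225603.63 − 1207031.8225 = 18571.8075
Sxy = Σxy − (Σx)(Σy)/n = 61183.18 − 60206.02 = 977.16
Syy = Σy² − (Σy)²/n = 3070.38 − 3003.04 = 67.34
r = Sxy/√(Sxx·Syy) = 977.16/√(1250625.51705) = 977.16/1118.313693 = 0.873780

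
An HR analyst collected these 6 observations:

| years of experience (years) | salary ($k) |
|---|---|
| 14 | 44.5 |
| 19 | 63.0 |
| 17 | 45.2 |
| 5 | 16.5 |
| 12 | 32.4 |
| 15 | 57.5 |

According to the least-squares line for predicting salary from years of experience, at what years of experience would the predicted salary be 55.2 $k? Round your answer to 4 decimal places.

17.4288

n = 6, Σx = 82, Σy = 259.1, Σxy = 3922.2, Σx² = 1240
Sxx = Σx² − (Σx)²/n = 1240 − 1120.666667 = 119.333333
Sxy = Σxy − (Σx)(Σy)/n = 3922.2 − 3541.033333 = 381.166667
b = Sxy/Sxx = 381.166667/119.333333 = 3.194134
a = ȳ − b·x̄ = 43.183333 − 3.194134·13.666667 = -0.469832
Set a + b·x = 55.2: x = (55.2 − (-0.469832)) / 3.194134 = 17.428771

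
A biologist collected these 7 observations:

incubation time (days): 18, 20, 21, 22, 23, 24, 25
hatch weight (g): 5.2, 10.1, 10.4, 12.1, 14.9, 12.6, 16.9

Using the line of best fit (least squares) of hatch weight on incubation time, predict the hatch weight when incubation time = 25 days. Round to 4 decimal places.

n = 7, Σx = 153, Σy = 82.2, Σxy = 1847.8, Σx² = 3379
Sxx = Σx² − (Σx)²/n = 3379 − 3344.142857 = 34.857143
Sxy = Σxy − (Σx)(Σy)/n = 1847.8 − 1796.657143 = 51.142857
b = Sxy/Sxx = 51.142857/34.857143 = 1.467213
a = ȳ − b·x̄ = 11.742857 − 1.467213·21.857143 = -20.326230
ŷ(25) = a + b·25 = -20.326230 + 1.467213·25 = 16.354098

16.3541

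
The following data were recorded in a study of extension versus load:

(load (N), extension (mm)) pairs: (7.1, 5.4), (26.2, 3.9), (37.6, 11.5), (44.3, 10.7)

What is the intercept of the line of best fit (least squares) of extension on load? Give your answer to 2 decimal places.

2.82

n = 4, Σx = 115.2, Σy = 31.5, Σxy = 1046.93, Σx² = 4113.1
Sxx = Σx² − (Σx)²/n = 4113.1 − 3317.76 = 795.34
Sxy = Σxy − (Σx)(Σy)/n = 1046.93 − 907.2 = 139.73
b = Sxy/Sxx = 139.73/795.34 = 0.175686
a = ȳ − b·x̄ = 7.875 − 0.175686·28.8 = 2.815247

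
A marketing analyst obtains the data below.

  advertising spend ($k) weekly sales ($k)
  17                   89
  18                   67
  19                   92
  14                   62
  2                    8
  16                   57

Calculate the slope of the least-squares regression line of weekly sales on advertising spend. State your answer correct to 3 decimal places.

4.500

n = 6, Σx = 86, Σy = 375, Σxy = 6263, Σx² = 1430
Sxx = Σx² − (Σx)²/n = 1430 − 1232.666667 = 197.333333
Sxy = Σxy − (Σx)(Σy)/n = 6263 − 5375 = 888
b = Sxy/Sxx = 888/197.333333 = 4.5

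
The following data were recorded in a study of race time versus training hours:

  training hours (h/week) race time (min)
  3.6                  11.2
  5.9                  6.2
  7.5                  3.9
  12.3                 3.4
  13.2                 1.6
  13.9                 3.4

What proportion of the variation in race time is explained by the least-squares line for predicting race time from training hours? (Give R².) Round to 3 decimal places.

n = 6, Σx = 56.4, Σy = 29.7, Σxy = 216.35, Σx² = 622.76, Σy² = 204.77
Sxx = Σx² − (Σx)²/n = 622.76 − 530.16 = 92.6
Sxy = Σxy − (Σx)(Σy)/n = 216.35 − 279.18 = -62.83
Syy = Σy² − (Σy)²/n = 204.77 − 147.015 = 57.755
R² = Sxy²/(Sxx·Syy) = (-62.83)²/(92.6·57.755) = 0.738131

0.738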